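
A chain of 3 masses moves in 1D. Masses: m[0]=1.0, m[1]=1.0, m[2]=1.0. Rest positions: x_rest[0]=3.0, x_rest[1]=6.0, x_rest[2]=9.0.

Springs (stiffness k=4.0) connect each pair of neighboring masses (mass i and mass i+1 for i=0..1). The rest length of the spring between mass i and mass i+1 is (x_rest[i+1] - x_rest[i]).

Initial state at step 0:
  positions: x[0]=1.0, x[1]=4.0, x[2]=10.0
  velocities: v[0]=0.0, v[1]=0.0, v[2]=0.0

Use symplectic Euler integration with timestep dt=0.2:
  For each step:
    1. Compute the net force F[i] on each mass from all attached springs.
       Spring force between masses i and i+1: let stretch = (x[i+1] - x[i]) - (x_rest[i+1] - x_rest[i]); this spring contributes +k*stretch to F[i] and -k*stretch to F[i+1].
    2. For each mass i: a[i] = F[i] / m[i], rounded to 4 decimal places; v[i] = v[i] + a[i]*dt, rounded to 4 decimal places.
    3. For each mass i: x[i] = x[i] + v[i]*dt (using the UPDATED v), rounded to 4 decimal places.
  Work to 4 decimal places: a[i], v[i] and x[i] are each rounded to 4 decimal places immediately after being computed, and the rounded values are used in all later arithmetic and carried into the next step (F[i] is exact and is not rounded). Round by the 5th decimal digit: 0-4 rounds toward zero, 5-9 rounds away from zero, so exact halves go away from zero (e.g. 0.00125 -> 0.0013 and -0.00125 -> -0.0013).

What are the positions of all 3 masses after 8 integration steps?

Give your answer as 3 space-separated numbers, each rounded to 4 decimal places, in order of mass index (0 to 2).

Answer: 3.9845 3.9725 7.0431

Derivation:
Step 0: x=[1.0000 4.0000 10.0000] v=[0.0000 0.0000 0.0000]
Step 1: x=[1.0000 4.4800 9.5200] v=[0.0000 2.4000 -2.4000]
Step 2: x=[1.0768 5.2096 8.7136] v=[0.3840 3.6480 -4.0320]
Step 3: x=[1.3348 5.8386 7.8266] v=[1.2902 3.1450 -4.4352]
Step 4: x=[1.8334 6.0651 7.1015] v=[2.4932 1.1324 -3.6256]
Step 5: x=[2.5291 5.7803 6.6906] v=[3.4786 -1.4238 -2.0547]
Step 6: x=[3.2650 5.1210 6.6140] v=[3.6796 -3.2965 -0.3829]
Step 7: x=[3.8179 4.4036 6.7785] v=[2.7644 -3.5869 0.8227]
Step 8: x=[3.9845 3.9725 7.0431] v=[0.8330 -2.1555 1.3228]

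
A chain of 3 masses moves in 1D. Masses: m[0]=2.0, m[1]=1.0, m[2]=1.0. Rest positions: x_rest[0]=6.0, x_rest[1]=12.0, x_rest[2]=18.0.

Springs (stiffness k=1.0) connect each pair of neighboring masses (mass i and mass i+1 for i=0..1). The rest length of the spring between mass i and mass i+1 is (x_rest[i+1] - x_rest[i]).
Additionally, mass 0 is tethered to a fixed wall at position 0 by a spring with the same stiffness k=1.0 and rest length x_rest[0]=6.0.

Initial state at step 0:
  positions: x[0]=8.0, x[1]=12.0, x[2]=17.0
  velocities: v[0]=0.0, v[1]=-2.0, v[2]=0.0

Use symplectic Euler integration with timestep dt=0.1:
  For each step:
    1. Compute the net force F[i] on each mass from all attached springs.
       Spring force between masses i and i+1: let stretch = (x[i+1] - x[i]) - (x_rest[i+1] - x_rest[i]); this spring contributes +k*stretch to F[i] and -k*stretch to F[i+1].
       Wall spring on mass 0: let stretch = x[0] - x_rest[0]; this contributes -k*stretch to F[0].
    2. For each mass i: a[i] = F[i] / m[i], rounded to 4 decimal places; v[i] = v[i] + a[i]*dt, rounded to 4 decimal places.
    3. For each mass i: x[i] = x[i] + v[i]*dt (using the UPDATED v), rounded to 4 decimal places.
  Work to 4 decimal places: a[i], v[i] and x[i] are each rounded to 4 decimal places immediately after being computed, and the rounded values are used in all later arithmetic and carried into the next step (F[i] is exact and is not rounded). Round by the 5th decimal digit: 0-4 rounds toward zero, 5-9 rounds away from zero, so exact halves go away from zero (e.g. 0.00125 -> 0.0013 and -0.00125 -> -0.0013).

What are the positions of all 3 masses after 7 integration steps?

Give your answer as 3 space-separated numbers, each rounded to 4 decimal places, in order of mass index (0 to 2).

Answer: 7.4183 11.0545 17.1748

Derivation:
Step 0: x=[8.0000 12.0000 17.0000] v=[0.0000 -2.0000 0.0000]
Step 1: x=[7.9800 11.8100 17.0100] v=[-0.2000 -1.9000 0.1000]
Step 2: x=[7.9393 11.6337 17.0280] v=[-0.4075 -1.7630 0.1800]
Step 3: x=[7.8773 11.4744 17.0521] v=[-0.6198 -1.5930 0.2406]
Step 4: x=[7.7939 11.3349 17.0804] v=[-0.8338 -1.3949 0.2828]
Step 5: x=[7.6893 11.2175 17.1112] v=[-1.0465 -1.1745 0.3083]
Step 6: x=[7.5638 11.1237 17.1431] v=[-1.2546 -0.9380 0.3189]
Step 7: x=[7.4183 11.0545 17.1748] v=[-1.4548 -0.6921 0.3170]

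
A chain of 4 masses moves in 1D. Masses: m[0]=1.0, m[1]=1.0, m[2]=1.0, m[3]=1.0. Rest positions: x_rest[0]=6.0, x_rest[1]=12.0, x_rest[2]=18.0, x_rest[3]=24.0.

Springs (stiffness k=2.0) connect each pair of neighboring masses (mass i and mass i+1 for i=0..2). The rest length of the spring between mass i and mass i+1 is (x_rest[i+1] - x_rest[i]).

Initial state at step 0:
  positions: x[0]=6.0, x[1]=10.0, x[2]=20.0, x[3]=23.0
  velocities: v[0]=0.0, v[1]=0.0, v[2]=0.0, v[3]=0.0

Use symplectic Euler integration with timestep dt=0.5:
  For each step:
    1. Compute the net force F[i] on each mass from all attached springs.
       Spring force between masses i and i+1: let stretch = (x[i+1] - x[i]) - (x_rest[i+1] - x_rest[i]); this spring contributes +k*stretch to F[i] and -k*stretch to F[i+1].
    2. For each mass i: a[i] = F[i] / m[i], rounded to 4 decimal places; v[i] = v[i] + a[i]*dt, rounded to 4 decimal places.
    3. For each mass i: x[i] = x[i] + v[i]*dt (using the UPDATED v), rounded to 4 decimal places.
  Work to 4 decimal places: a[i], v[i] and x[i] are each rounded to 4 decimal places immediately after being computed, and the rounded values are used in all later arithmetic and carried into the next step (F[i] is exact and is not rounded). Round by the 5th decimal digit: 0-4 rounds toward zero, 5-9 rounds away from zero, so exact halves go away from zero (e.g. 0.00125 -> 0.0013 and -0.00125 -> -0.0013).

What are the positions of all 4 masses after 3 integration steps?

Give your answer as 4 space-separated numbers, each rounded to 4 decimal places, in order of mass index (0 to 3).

Answer: 6.3750 10.8750 18.1250 23.6250

Derivation:
Step 0: x=[6.0000 10.0000 20.0000 23.0000] v=[0.0000 0.0000 0.0000 0.0000]
Step 1: x=[5.0000 13.0000 16.5000 24.5000] v=[-2.0000 6.0000 -7.0000 3.0000]
Step 2: x=[5.0000 13.7500 15.2500 25.0000] v=[0.0000 1.5000 -2.5000 1.0000]
Step 3: x=[6.3750 10.8750 18.1250 23.6250] v=[2.7500 -5.7500 5.7500 -2.7500]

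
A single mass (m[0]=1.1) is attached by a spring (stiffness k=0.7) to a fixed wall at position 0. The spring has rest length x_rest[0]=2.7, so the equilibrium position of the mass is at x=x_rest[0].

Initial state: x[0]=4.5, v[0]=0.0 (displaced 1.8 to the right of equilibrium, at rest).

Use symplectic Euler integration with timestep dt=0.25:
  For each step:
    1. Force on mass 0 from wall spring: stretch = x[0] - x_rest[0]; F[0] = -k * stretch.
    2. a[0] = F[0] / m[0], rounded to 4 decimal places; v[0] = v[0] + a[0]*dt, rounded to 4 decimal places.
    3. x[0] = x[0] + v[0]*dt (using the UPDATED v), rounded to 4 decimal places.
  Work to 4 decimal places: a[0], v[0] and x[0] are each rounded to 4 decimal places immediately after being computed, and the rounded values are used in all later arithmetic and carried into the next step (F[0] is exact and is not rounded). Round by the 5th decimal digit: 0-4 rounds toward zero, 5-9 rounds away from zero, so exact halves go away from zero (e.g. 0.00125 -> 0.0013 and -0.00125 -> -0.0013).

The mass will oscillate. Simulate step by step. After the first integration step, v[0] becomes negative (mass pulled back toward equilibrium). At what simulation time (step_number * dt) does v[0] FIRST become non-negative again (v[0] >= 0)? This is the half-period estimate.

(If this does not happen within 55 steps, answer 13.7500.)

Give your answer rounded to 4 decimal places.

Step 0: x=[4.5000] v=[0.0000]
Step 1: x=[4.4284] v=[-0.2864]
Step 2: x=[4.2881] v=[-0.5614]
Step 3: x=[4.0846] v=[-0.8141]
Step 4: x=[3.8260] v=[-1.0344]
Step 5: x=[3.5226] v=[-1.2135]
Step 6: x=[3.1865] v=[-1.3444]
Step 7: x=[2.8311] v=[-1.4218]
Step 8: x=[2.4704] v=[-1.4427]
Step 9: x=[2.1189] v=[-1.4062]
Step 10: x=[1.7905] v=[-1.3138]
Step 11: x=[1.4982] v=[-1.1691]
Step 12: x=[1.2537] v=[-0.9779]
Step 13: x=[1.0668] v=[-0.7478]
Step 14: x=[0.9448] v=[-0.4880]
Step 15: x=[0.8926] v=[-0.2088]
Step 16: x=[0.9123] v=[0.0788]
First v>=0 after going negative at step 16, time=4.0000

Answer: 4.0000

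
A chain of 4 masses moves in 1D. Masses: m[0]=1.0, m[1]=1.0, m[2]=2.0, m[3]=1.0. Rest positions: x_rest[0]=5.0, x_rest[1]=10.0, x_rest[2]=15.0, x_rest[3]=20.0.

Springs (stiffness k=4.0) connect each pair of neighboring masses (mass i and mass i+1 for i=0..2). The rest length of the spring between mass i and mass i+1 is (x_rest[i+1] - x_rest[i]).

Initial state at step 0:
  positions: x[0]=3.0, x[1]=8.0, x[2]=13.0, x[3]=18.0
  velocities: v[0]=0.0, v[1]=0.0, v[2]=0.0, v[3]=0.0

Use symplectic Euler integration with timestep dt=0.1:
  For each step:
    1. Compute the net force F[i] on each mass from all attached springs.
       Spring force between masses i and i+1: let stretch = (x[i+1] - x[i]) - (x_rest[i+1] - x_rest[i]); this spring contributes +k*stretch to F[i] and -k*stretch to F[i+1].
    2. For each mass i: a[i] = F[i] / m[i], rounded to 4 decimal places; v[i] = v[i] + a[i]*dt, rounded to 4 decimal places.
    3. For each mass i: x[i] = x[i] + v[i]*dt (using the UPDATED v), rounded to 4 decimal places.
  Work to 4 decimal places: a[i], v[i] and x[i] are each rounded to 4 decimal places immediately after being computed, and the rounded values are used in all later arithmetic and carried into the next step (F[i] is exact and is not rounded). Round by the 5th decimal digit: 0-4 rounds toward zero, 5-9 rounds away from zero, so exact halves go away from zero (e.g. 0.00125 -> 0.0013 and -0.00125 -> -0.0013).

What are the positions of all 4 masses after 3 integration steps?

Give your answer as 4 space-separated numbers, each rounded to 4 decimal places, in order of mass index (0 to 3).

Answer: 3.0000 8.0000 13.0000 18.0000

Derivation:
Step 0: x=[3.0000 8.0000 13.0000 18.0000] v=[0.0000 0.0000 0.0000 0.0000]
Step 1: x=[3.0000 8.0000 13.0000 18.0000] v=[0.0000 0.0000 0.0000 0.0000]
Step 2: x=[3.0000 8.0000 13.0000 18.0000] v=[0.0000 0.0000 0.0000 0.0000]
Step 3: x=[3.0000 8.0000 13.0000 18.0000] v=[0.0000 0.0000 0.0000 0.0000]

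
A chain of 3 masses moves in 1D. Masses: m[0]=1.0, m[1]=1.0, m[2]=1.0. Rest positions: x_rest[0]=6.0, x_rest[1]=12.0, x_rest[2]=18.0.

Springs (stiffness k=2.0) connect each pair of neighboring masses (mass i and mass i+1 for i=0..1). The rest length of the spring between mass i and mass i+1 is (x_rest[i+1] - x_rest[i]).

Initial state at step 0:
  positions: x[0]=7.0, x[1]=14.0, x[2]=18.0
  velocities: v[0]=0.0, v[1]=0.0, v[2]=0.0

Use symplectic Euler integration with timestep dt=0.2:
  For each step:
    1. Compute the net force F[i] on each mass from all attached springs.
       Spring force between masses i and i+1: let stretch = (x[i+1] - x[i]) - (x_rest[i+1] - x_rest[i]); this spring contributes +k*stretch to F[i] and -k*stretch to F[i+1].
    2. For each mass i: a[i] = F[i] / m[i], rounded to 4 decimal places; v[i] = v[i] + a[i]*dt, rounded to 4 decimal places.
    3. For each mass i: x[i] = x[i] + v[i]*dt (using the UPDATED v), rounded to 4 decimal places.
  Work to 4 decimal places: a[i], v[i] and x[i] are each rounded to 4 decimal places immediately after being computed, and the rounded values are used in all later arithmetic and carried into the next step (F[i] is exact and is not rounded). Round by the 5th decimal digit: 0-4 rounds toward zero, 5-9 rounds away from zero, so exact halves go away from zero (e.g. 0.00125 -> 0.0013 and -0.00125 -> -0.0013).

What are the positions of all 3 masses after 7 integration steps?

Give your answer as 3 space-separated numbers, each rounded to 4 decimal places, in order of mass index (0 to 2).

Answer: 7.1668 12.1319 19.7013

Derivation:
Step 0: x=[7.0000 14.0000 18.0000] v=[0.0000 0.0000 0.0000]
Step 1: x=[7.0800 13.7600 18.1600] v=[0.4000 -1.2000 0.8000]
Step 2: x=[7.2144 13.3376 18.4480] v=[0.6720 -2.1120 1.4400]
Step 3: x=[7.3587 12.8342 18.8072] v=[0.7213 -2.5171 1.7958]
Step 4: x=[7.4610 12.3706 19.1685] v=[0.5115 -2.3181 1.8066]
Step 5: x=[7.4761 12.0580 19.4660] v=[0.0753 -1.5628 1.4874]
Step 6: x=[7.3777 11.9715 19.6508] v=[-0.4919 -0.4324 0.9242]
Step 7: x=[7.1668 12.1319 19.7013] v=[-1.0544 0.8018 0.2525]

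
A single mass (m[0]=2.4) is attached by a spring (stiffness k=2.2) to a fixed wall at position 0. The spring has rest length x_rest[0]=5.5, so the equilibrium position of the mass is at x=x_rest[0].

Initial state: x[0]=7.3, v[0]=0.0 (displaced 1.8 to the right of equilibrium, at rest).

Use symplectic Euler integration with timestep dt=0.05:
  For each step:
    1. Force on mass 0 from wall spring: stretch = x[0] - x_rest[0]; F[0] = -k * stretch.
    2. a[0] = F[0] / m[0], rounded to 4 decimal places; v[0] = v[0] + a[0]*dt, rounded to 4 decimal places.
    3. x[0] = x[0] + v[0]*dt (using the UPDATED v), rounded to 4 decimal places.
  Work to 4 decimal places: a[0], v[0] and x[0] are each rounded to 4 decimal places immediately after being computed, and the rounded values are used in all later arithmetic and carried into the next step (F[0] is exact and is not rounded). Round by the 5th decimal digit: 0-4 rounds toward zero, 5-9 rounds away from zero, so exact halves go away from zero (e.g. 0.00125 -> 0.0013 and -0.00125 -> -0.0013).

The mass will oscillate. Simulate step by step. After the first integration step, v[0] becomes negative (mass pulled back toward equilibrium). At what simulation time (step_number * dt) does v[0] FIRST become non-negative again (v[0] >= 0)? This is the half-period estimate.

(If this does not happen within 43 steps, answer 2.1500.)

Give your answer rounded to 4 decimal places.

Answer: 2.1500

Derivation:
Step 0: x=[7.3000] v=[0.0000]
Step 1: x=[7.2959] v=[-0.0825]
Step 2: x=[7.2877] v=[-0.1648]
Step 3: x=[7.2754] v=[-0.2467]
Step 4: x=[7.2590] v=[-0.3281]
Step 5: x=[7.2386] v=[-0.4087]
Step 6: x=[7.2142] v=[-0.4884]
Step 7: x=[7.1859] v=[-0.5670]
Step 8: x=[7.1537] v=[-0.6443]
Step 9: x=[7.1177] v=[-0.7201]
Step 10: x=[7.0780] v=[-0.7942]
Step 11: x=[7.0347] v=[-0.8665]
Step 12: x=[6.9879] v=[-0.9368]
Step 13: x=[6.9377] v=[-1.0050]
Step 14: x=[6.8842] v=[-1.0709]
Step 15: x=[6.8275] v=[-1.1343]
Step 16: x=[6.7677] v=[-1.1951]
Step 17: x=[6.7050] v=[-1.2532]
Step 18: x=[6.6396] v=[-1.3084]
Step 19: x=[6.5716] v=[-1.3606]
Step 20: x=[6.5011] v=[-1.4097]
Step 21: x=[6.4283] v=[-1.4556]
Step 22: x=[6.3534] v=[-1.4981]
Step 23: x=[6.2765] v=[-1.5372]
Step 24: x=[6.1979] v=[-1.5728]
Step 25: x=[6.1177] v=[-1.6048]
Step 26: x=[6.0360] v=[-1.6331]
Step 27: x=[5.9531] v=[-1.6577]
Step 28: x=[5.8692] v=[-1.6785]
Step 29: x=[5.7844] v=[-1.6954]
Step 30: x=[5.6990] v=[-1.7084]
Step 31: x=[5.6131] v=[-1.7175]
Step 32: x=[5.5270] v=[-1.7227]
Step 33: x=[5.4408] v=[-1.7239]
Step 34: x=[5.3547] v=[-1.7212]
Step 35: x=[5.2690] v=[-1.7145]
Step 36: x=[5.1838] v=[-1.7039]
Step 37: x=[5.0993] v=[-1.6894]
Step 38: x=[5.0158] v=[-1.6710]
Step 39: x=[4.9334] v=[-1.6488]
Step 40: x=[4.8523] v=[-1.6228]
Step 41: x=[4.7726] v=[-1.5931]
Step 42: x=[4.6946] v=[-1.5598]
Step 43: x=[4.6185] v=[-1.5229]
v[0] did not become non-negative within 43 steps; using fallback time=2.1500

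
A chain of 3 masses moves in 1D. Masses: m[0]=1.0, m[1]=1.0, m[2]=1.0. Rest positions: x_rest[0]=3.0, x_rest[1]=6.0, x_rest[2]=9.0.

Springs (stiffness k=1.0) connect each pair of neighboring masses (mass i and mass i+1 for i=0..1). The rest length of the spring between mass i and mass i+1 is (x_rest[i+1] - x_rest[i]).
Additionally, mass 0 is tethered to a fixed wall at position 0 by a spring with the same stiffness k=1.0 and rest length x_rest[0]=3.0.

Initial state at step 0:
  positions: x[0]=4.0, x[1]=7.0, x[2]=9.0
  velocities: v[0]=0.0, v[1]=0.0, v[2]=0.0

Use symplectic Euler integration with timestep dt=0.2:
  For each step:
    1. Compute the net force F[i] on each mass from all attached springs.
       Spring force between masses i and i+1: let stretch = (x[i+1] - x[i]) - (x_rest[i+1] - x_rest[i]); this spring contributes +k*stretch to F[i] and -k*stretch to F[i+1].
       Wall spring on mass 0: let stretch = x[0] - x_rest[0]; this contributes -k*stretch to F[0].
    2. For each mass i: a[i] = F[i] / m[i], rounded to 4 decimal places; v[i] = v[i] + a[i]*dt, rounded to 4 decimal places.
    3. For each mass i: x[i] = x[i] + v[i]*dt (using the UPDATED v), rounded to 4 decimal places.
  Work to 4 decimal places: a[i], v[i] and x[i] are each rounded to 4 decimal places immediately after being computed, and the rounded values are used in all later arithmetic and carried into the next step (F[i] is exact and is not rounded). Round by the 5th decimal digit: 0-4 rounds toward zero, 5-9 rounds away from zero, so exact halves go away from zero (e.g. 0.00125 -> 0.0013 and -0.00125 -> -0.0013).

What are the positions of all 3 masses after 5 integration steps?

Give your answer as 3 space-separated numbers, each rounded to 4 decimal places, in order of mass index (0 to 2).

Step 0: x=[4.0000 7.0000 9.0000] v=[0.0000 0.0000 0.0000]
Step 1: x=[3.9600 6.9600 9.0400] v=[-0.2000 -0.2000 0.2000]
Step 2: x=[3.8816 6.8832 9.1168] v=[-0.3920 -0.3840 0.3840]
Step 3: x=[3.7680 6.7757 9.2243] v=[-0.5680 -0.5376 0.5373]
Step 4: x=[3.6240 6.6458 9.3538] v=[-0.7201 -0.6494 0.6476]
Step 5: x=[3.4559 6.5034 9.4950] v=[-0.8405 -0.7122 0.7060]

Answer: 3.4559 6.5034 9.4950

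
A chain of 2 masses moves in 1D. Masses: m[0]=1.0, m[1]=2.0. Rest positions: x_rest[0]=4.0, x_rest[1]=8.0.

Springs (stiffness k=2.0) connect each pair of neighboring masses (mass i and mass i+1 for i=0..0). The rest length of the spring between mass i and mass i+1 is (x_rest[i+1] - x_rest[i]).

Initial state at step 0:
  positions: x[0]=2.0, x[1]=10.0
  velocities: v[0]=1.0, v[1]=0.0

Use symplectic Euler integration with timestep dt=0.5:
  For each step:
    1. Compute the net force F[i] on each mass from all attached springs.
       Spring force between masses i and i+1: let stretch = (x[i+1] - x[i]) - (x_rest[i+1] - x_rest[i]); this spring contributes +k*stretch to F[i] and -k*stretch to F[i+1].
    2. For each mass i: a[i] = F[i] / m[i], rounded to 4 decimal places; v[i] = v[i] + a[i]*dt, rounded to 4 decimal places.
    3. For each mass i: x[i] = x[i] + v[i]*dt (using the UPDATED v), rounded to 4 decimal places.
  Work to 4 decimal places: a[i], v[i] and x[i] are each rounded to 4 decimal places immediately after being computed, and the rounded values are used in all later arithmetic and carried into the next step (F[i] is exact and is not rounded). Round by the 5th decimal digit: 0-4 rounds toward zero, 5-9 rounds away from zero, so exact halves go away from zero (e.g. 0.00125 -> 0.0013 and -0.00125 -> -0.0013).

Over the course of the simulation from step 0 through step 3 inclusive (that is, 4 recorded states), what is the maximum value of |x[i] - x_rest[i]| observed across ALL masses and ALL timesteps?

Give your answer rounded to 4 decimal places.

Answer: 4.3125

Derivation:
Step 0: x=[2.0000 10.0000] v=[1.0000 0.0000]
Step 1: x=[4.5000 9.0000] v=[5.0000 -2.0000]
Step 2: x=[7.2500 7.8750] v=[5.5000 -2.2500]
Step 3: x=[8.3125 7.5938] v=[2.1250 -0.5625]
Max displacement = 4.3125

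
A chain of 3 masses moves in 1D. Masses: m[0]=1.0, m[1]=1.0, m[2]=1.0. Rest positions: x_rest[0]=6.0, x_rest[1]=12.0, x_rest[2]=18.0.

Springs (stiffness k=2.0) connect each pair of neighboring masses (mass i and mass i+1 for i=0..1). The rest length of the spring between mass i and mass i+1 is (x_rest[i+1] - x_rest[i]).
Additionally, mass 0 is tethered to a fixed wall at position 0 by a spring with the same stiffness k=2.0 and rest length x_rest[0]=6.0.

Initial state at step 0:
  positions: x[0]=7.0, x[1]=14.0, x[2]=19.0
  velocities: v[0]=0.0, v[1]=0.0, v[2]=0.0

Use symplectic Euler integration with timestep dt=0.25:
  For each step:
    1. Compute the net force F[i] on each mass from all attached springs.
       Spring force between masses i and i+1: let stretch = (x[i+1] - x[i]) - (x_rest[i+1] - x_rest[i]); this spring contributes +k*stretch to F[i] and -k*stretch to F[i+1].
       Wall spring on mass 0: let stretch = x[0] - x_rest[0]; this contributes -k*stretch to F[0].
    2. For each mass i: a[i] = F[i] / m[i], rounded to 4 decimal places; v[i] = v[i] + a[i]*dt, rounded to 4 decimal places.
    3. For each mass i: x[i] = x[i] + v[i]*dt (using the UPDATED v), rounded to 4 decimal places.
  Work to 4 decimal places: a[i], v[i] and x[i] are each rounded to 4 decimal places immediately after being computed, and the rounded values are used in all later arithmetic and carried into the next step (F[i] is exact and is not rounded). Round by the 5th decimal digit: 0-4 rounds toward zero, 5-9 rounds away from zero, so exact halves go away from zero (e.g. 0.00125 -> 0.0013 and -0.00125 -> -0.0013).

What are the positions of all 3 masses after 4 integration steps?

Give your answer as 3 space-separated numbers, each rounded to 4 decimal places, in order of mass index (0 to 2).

Answer: 6.6463 12.4783 19.6506

Derivation:
Step 0: x=[7.0000 14.0000 19.0000] v=[0.0000 0.0000 0.0000]
Step 1: x=[7.0000 13.7500 19.1250] v=[0.0000 -1.0000 0.5000]
Step 2: x=[6.9688 13.3281 19.3281] v=[-0.1250 -1.6875 0.8125]
Step 3: x=[6.8614 12.8613 19.5312] v=[-0.4298 -1.8672 0.8125]
Step 4: x=[6.6463 12.4783 19.6506] v=[-0.8606 -1.5322 0.4776]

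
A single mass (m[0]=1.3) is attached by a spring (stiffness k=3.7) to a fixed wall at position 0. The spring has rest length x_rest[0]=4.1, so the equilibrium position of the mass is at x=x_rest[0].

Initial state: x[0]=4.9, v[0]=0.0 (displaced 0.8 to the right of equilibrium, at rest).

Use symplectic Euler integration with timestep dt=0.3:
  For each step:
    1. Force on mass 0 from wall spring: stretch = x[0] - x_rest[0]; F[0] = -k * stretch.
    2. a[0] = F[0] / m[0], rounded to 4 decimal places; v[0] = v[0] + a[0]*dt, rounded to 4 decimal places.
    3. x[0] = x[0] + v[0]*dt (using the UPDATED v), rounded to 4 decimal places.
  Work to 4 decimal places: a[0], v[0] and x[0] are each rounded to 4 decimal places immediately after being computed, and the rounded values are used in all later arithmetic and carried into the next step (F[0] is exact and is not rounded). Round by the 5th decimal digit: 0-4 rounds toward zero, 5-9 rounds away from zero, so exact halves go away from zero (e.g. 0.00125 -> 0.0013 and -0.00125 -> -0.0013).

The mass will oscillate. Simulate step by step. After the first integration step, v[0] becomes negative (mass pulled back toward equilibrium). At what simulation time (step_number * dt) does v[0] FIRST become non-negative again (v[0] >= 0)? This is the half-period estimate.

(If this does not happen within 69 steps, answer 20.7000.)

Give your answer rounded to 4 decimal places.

Answer: 2.1000

Derivation:
Step 0: x=[4.9000] v=[0.0000]
Step 1: x=[4.6951] v=[-0.6831]
Step 2: x=[4.3377] v=[-1.1912]
Step 3: x=[3.9194] v=[-1.3942]
Step 4: x=[3.5474] v=[-1.2400]
Step 5: x=[3.3169] v=[-0.7682]
Step 6: x=[3.2870] v=[-0.0996]
Step 7: x=[3.4654] v=[0.5946]
First v>=0 after going negative at step 7, time=2.1000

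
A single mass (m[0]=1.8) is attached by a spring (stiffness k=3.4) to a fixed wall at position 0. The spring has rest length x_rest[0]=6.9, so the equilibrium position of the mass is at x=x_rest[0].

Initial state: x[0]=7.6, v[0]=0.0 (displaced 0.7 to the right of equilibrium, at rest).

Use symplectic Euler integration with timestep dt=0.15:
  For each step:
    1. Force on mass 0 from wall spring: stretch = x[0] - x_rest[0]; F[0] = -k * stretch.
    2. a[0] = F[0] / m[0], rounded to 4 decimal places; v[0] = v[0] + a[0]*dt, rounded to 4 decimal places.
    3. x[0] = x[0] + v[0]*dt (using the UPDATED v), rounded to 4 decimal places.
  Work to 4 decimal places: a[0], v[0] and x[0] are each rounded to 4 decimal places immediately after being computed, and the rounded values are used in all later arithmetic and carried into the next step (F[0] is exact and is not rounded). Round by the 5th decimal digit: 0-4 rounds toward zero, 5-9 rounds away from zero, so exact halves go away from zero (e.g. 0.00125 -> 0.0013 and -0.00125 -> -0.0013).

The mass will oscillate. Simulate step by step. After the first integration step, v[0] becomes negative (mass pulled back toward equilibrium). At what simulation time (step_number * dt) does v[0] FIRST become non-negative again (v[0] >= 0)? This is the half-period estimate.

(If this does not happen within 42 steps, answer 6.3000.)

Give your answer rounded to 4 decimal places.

Answer: 2.4000

Derivation:
Step 0: x=[7.6000] v=[0.0000]
Step 1: x=[7.5703] v=[-0.1983]
Step 2: x=[7.5121] v=[-0.3882]
Step 3: x=[7.4279] v=[-0.5616]
Step 4: x=[7.3212] v=[-0.7112]
Step 5: x=[7.1966] v=[-0.8305]
Step 6: x=[7.0594] v=[-0.9145]
Step 7: x=[6.9154] v=[-0.9597]
Step 8: x=[6.7708] v=[-0.9641]
Step 9: x=[6.6317] v=[-0.9275]
Step 10: x=[6.5040] v=[-0.8515]
Step 11: x=[6.3931] v=[-0.7393]
Step 12: x=[6.3037] v=[-0.5957]
Step 13: x=[6.2397] v=[-0.4268]
Step 14: x=[6.2037] v=[-0.2397]
Step 15: x=[6.1973] v=[-0.0424]
Step 16: x=[6.2208] v=[0.1567]
First v>=0 after going negative at step 16, time=2.4000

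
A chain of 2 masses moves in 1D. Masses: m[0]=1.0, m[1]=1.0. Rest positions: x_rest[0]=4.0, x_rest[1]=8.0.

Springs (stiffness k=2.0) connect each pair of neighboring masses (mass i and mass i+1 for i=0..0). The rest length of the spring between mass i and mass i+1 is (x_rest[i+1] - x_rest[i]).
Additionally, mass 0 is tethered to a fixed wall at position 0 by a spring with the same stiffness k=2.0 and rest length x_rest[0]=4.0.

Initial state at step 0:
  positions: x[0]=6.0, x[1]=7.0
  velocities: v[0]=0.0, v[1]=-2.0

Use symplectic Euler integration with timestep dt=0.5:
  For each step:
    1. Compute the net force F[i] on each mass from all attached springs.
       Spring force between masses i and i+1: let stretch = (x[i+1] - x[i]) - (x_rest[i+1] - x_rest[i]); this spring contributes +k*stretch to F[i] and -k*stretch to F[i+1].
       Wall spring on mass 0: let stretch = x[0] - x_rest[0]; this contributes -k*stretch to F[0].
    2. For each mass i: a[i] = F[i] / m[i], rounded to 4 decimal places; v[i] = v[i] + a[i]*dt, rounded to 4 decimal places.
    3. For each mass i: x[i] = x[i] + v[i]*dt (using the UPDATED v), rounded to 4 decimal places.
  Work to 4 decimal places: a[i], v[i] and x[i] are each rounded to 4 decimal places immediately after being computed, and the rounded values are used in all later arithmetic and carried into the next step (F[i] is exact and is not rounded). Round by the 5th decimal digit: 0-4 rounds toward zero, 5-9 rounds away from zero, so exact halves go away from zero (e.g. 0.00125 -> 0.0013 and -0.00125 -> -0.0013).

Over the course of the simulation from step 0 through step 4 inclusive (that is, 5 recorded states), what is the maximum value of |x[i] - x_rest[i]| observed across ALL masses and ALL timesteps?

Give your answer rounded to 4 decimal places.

Step 0: x=[6.0000 7.0000] v=[0.0000 -2.0000]
Step 1: x=[3.5000 7.5000] v=[-5.0000 1.0000]
Step 2: x=[1.2500 8.0000] v=[-4.5000 1.0000]
Step 3: x=[1.7500 7.1250] v=[1.0000 -1.7500]
Step 4: x=[4.0625 5.5625] v=[4.6250 -3.1250]
Max displacement = 2.7500

Answer: 2.7500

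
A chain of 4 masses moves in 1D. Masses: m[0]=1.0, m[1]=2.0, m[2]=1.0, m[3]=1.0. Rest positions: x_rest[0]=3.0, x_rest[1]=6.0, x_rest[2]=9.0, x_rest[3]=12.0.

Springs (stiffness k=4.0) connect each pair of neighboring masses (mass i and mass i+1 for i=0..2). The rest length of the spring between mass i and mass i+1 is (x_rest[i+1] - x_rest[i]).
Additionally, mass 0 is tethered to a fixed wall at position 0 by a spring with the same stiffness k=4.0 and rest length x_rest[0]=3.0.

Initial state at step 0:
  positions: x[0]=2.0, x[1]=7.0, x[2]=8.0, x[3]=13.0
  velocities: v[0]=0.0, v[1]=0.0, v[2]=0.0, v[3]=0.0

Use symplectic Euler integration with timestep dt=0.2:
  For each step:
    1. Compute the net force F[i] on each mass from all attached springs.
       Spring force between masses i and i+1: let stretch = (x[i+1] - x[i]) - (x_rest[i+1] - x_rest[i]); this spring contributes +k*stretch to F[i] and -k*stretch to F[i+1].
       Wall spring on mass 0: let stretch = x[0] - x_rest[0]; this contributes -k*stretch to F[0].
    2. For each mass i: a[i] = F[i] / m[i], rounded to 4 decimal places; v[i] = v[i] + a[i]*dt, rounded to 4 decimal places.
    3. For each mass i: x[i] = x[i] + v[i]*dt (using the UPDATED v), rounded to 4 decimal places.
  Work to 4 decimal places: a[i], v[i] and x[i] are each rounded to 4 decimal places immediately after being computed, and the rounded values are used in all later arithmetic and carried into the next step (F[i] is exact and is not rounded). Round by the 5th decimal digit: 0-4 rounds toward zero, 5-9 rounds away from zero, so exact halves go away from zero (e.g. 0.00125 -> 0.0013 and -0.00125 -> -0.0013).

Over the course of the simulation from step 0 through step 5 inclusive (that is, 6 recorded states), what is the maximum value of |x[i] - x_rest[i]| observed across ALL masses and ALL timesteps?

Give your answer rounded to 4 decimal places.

Step 0: x=[2.0000 7.0000 8.0000 13.0000] v=[0.0000 0.0000 0.0000 0.0000]
Step 1: x=[2.4800 6.6800 8.6400 12.6800] v=[2.4000 -1.6000 3.2000 -1.6000]
Step 2: x=[3.2352 6.1808 9.6128 12.1936] v=[3.7760 -2.4960 4.8640 -2.4320]
Step 3: x=[3.9441 5.7205 10.4494 11.7743] v=[3.5443 -2.3014 4.1830 -2.0966]
Step 4: x=[4.3061 5.4964 10.7414 11.6230] v=[1.8101 -1.1204 1.4598 -0.7565]
Step 5: x=[4.1696 5.5967 10.3352 11.8106] v=[-0.6825 0.5015 -2.0309 0.9382]
Max displacement = 1.7414

Answer: 1.7414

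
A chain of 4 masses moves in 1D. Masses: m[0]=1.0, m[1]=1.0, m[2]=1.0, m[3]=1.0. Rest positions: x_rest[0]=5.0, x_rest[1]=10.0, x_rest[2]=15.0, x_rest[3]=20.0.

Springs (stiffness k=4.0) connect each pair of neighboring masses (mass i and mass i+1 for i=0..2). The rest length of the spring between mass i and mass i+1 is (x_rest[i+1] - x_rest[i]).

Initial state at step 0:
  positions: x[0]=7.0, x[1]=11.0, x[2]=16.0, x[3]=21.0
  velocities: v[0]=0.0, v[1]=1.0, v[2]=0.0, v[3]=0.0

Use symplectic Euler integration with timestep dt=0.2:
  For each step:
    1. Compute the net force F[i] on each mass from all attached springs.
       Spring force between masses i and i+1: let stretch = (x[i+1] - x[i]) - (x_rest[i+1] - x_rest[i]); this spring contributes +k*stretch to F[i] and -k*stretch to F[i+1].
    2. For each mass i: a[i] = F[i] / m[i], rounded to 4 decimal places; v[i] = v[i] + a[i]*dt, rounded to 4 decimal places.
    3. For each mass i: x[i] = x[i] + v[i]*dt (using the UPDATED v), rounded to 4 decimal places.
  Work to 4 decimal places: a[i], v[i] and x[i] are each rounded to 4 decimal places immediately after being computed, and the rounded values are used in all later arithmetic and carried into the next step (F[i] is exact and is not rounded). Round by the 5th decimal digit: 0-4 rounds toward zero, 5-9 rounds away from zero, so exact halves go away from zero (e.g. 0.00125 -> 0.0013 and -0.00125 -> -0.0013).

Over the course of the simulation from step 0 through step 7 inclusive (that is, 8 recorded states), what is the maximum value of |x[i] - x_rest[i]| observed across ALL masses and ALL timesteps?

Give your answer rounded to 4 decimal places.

Step 0: x=[7.0000 11.0000 16.0000 21.0000] v=[0.0000 1.0000 0.0000 0.0000]
Step 1: x=[6.8400 11.3600 16.0000 21.0000] v=[-0.8000 1.8000 0.0000 0.0000]
Step 2: x=[6.6032 11.7392 16.0576 21.0000] v=[-1.1840 1.8960 0.2880 0.0000]
Step 3: x=[6.3882 11.9876 16.2150 21.0092] v=[-1.0752 1.2419 0.7872 0.0461]
Step 4: x=[6.2691 12.0165 16.4631 21.0513] v=[-0.5957 0.1443 1.2406 0.2107]
Step 5: x=[6.2695 11.8372 16.7339 21.1593] v=[0.0022 -0.8963 1.3539 0.5401]
Step 6: x=[6.3608 11.5506 16.9293 21.3593] v=[0.4564 -1.4331 0.9769 0.9998]
Step 7: x=[6.4824 11.2942 16.9729 21.6505] v=[0.6082 -1.2820 0.2179 1.4558]
Max displacement = 2.0165

Answer: 2.0165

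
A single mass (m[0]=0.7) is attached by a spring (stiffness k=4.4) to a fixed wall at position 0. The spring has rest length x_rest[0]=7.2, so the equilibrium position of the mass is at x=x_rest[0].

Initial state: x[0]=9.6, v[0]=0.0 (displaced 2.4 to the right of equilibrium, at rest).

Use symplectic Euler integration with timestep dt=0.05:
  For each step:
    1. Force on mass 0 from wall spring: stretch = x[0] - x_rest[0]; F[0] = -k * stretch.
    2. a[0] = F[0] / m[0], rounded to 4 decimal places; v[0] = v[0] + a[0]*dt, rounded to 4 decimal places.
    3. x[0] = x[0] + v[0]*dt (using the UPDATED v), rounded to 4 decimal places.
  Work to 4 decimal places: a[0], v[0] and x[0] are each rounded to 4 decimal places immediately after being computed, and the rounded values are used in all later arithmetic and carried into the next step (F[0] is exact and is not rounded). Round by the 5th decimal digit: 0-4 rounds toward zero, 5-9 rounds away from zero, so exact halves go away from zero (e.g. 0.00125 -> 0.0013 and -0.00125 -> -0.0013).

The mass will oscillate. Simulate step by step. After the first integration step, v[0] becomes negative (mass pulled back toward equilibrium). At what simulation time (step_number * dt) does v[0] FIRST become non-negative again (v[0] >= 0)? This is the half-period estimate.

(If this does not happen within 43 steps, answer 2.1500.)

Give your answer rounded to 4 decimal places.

Step 0: x=[9.6000] v=[0.0000]
Step 1: x=[9.5623] v=[-0.7543]
Step 2: x=[9.4875] v=[-1.4967]
Step 3: x=[9.3767] v=[-2.2156]
Step 4: x=[9.2317] v=[-2.8997]
Step 5: x=[9.0548] v=[-3.5382]
Step 6: x=[8.8487] v=[-4.1211]
Step 7: x=[8.6167] v=[-4.6393]
Step 8: x=[8.3625] v=[-5.0846]
Step 9: x=[8.0900] v=[-5.4500]
Step 10: x=[7.8035] v=[-5.7297]
Step 11: x=[7.5075] v=[-5.9194]
Step 12: x=[7.2067] v=[-6.0160]
Step 13: x=[6.9058] v=[-6.0181]
Step 14: x=[6.6095] v=[-5.9256]
Step 15: x=[6.3225] v=[-5.7400]
Step 16: x=[6.0493] v=[-5.4642]
Step 17: x=[5.7942] v=[-5.1026]
Step 18: x=[5.5612] v=[-4.6608]
Step 19: x=[5.3539] v=[-4.1458]
Step 20: x=[5.1756] v=[-3.5656]
Step 21: x=[5.0291] v=[-2.9294]
Step 22: x=[4.9167] v=[-2.2471]
Step 23: x=[4.8402] v=[-1.5295]
Step 24: x=[4.8008] v=[-0.7879]
Step 25: x=[4.7991] v=[-0.0339]
Step 26: x=[4.8351] v=[0.7207]
First v>=0 after going negative at step 26, time=1.3000

Answer: 1.3000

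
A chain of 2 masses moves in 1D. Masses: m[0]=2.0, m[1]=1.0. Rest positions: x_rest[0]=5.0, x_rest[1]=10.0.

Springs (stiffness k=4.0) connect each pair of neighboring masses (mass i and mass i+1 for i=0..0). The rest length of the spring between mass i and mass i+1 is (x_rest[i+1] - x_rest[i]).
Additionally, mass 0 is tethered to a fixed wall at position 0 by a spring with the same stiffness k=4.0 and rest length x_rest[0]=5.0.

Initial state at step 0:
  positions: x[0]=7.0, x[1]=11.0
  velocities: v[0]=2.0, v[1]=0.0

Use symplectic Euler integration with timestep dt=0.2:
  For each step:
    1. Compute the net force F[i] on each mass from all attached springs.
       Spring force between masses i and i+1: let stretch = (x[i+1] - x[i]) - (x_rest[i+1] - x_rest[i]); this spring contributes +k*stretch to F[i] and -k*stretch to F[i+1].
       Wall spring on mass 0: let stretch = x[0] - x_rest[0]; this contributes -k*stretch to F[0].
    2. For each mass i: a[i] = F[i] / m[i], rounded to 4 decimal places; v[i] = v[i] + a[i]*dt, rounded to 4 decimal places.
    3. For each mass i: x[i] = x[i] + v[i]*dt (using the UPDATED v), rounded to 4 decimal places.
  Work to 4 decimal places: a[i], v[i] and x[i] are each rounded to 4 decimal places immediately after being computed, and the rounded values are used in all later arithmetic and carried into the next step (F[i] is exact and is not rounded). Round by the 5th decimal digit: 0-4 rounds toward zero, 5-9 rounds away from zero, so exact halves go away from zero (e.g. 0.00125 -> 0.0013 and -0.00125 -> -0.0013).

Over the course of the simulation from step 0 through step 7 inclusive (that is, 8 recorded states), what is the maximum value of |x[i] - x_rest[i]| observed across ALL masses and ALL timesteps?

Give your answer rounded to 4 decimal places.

Answer: 2.5260

Derivation:
Step 0: x=[7.0000 11.0000] v=[2.0000 0.0000]
Step 1: x=[7.1600 11.1600] v=[0.8000 0.8000]
Step 2: x=[7.0672 11.4800] v=[-0.4640 1.6000]
Step 3: x=[6.7620 11.8940] v=[-1.5258 2.0698]
Step 4: x=[6.3264 12.2868] v=[-2.1778 1.9642]
Step 5: x=[5.8616 12.5260] v=[-2.3242 1.1959]
Step 6: x=[5.4610 12.4989] v=[-2.0031 -0.1356]
Step 7: x=[5.1865 12.1457] v=[-1.3723 -1.7659]
Max displacement = 2.5260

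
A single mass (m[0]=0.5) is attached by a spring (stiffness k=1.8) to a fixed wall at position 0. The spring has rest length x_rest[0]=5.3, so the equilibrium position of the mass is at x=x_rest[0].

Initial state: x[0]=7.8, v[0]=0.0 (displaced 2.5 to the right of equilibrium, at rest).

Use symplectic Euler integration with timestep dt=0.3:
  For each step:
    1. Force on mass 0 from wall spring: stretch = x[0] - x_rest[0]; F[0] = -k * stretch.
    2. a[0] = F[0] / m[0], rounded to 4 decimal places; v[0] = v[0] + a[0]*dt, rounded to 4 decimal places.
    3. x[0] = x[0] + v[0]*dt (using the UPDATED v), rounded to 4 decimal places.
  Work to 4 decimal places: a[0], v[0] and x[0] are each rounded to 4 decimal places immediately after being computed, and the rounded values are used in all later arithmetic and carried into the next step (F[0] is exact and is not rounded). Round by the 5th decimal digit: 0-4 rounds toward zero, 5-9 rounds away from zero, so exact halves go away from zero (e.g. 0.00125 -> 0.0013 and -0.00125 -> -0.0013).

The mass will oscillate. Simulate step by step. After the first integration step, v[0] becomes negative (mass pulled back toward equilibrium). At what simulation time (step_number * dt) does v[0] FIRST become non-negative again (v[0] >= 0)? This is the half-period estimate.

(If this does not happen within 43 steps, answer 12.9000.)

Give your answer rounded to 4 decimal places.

Step 0: x=[7.8000] v=[0.0000]
Step 1: x=[6.9900] v=[-2.7000]
Step 2: x=[5.6324] v=[-4.5252]
Step 3: x=[4.1671] v=[-4.8842]
Step 4: x=[3.0689] v=[-3.6607]
Step 5: x=[2.6936] v=[-1.2511]
Step 6: x=[3.1627] v=[1.5638]
First v>=0 after going negative at step 6, time=1.8000

Answer: 1.8000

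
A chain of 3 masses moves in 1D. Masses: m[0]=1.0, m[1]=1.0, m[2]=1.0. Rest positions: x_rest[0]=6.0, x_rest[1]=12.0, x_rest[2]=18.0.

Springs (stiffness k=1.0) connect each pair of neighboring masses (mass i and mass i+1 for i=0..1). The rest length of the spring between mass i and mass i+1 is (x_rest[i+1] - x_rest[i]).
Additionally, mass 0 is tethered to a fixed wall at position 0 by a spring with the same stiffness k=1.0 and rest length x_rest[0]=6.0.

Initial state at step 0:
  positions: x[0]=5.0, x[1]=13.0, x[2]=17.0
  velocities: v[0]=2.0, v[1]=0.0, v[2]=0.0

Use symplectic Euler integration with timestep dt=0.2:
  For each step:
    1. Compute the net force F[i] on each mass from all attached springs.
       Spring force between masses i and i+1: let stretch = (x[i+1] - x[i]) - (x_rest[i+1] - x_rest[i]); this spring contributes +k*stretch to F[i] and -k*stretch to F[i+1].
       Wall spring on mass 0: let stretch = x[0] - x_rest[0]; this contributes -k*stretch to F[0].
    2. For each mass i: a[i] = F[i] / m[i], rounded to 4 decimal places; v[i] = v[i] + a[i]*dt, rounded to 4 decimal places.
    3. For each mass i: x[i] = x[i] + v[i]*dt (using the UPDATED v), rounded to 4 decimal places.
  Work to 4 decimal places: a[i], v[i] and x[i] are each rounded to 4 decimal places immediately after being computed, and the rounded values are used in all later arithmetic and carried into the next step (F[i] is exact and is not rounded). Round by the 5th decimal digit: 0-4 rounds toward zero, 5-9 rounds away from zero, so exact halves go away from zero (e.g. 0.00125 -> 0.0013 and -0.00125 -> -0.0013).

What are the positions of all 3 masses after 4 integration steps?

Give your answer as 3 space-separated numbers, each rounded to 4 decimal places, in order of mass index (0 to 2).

Answer: 7.2733 11.8386 17.6681

Derivation:
Step 0: x=[5.0000 13.0000 17.0000] v=[2.0000 0.0000 0.0000]
Step 1: x=[5.5200 12.8400 17.0800] v=[2.6000 -0.8000 0.4000]
Step 2: x=[6.1120 12.5568 17.2304] v=[2.9600 -1.4160 0.7520]
Step 3: x=[6.7173 12.2028 17.4339] v=[3.0266 -1.7702 1.0173]
Step 4: x=[7.2733 11.8386 17.6681] v=[2.7802 -1.8211 1.1711]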